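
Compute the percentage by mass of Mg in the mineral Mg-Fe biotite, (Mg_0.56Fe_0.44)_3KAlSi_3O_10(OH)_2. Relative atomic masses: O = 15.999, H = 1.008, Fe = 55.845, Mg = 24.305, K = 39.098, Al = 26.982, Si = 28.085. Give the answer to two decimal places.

M((Mg_0.56Fe_0.44)_3KAlSi_3O_10(OH)_2) = 458.887 g/mol.
Mg contributes 1.68 × 24.305 = 40.832 g per mole.
40.832/458.887 = 0.0890 → 8.90%.

8.90 mass %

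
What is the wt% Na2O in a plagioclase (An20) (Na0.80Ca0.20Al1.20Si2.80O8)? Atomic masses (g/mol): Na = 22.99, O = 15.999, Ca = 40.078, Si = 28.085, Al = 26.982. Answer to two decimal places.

M(Na0.80Ca0.20Al1.20Si2.80O8) = 265.416 g/mol; M(Na2O) = 61.979 g/mol.
Moles Na2O per formula unit = 0.80 Na ÷ 2 = 0.4000.
Na2O fraction = (0.4000 × 61.979) / 265.416 = 24.792/265.416 = 0.0934.

9.34 wt%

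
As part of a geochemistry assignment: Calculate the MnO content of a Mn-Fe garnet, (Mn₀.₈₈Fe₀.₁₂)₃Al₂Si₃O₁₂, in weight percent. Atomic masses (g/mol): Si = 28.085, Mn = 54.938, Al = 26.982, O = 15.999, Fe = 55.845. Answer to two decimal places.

M((Mn₀.₈₈Fe₀.₁₂)₃Al₂Si₃O₁₂) = 495.348 g/mol; M(MnO) = 70.937 g/mol.
Moles MnO per formula unit = 2.64 Mn ÷ 1 = 2.6400.
MnO fraction = (2.6400 × 70.937) / 495.348 = 187.274/495.348 = 0.3781.

37.81 wt%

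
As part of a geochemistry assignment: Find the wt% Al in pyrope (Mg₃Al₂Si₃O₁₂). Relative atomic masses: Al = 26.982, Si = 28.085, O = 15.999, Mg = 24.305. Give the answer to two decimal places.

13.39 weight percent

Formula mass = 3*24.305 + 2*26.982 + 3*28.085 + 12*15.999 = 403.122 g/mol, of which 53.964 g is Al.
So Al makes up 53.964/403.122 = 0.1339 of the mass, i.e. 13.39%.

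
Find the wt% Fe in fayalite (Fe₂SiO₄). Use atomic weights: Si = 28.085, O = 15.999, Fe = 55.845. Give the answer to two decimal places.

54.81 weight percent

Molar mass of Fe₂SiO₄: 2*55.845 + 1*28.085 + 4*15.999 = 203.771 g/mol.
Mass of Fe per formula unit: 2 × 55.845 = 111.690 g.
Weight fraction Fe = 111.690 / 203.771 = 0.5481.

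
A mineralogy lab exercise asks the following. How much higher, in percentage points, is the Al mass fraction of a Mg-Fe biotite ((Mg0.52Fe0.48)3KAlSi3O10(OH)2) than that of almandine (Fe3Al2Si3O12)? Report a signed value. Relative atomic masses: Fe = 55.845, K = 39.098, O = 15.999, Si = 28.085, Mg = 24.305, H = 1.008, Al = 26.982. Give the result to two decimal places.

-5.01 percentage points

First mineral: 26.982 g Al in 462.672 g formula = 5.83 wt% Al.
Second mineral: 53.964 g Al in 497.742 g formula = 10.84 wt% Al.
5.83% − 10.84% gives a difference of -5.01 percentage points.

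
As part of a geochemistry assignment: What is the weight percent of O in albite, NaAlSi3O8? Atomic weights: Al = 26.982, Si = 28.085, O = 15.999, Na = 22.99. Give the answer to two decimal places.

48.81 mass %

Molar mass of NaAlSi3O8: 1*22.99 + 1*26.982 + 3*28.085 + 8*15.999 = 262.219 g/mol.
Mass of O per formula unit: 8 × 15.999 = 127.992 g.
Weight fraction O = 127.992 / 262.219 = 0.4881.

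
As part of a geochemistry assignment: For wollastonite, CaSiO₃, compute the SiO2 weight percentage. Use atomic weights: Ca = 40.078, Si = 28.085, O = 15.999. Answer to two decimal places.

51.72 wt%

Formula mass = 116.160 g/mol.
1 Si → 1.0000 mol SiO2 per formula unit; M(SiO2) = 60.083, so SiO2 mass = 60.083 g.
60.083/116.160 × 100 = 51.72 wt%.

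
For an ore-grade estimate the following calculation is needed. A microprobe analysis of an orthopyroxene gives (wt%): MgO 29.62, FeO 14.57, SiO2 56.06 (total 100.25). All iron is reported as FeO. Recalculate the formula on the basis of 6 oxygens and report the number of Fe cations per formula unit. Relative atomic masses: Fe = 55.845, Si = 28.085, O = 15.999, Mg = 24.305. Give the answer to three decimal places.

MgO (M=40.304): mol = 0.73491; Mg = 0.73491, O = 0.73491.
FeO (M=71.844): mol = 0.20280; Fe = 0.20280, O = 0.20280.
SiO2 (M=60.083): mol = 0.93304; Si = 0.93304, O = 1.86608.
ΣO = 2.80379; factor = 6/ΣO = 2.13996.
Fe apfu = 0.20280 × 2.13996 = 0.434.

0.434 Fe apfu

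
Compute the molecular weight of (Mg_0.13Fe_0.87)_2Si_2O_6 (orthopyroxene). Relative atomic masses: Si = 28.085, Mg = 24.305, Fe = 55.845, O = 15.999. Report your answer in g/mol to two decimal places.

255.65 g/mol

Mg: 0.26 × 24.305 = 6.3193
Fe: 1.74 × 55.845 = 97.1703
Si: 2 × 28.085 = 56.1700
O: 6 × 15.999 = 95.9940
Summing the contributions gives the formula mass.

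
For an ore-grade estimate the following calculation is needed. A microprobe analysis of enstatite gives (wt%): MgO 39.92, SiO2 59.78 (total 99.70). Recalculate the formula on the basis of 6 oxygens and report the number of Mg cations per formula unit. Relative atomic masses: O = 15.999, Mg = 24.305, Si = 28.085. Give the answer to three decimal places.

1.994 Mg apfu

39.92 wt% MgO ÷ 40.304 g/mol = 0.99047 mol, giving 0.99047 Mg and 0.99047 O.
59.78 wt% SiO2 ÷ 60.083 g/mol = 0.99496 mol, giving 0.99496 Si and 1.98992 O.
Oxygen sums to 2.98039; scaling by 6/2.98039 = 2.01316 puts the formula on 6 O.
Mg: 0.99047 × 2.01316 = 1.994 atoms per formula unit.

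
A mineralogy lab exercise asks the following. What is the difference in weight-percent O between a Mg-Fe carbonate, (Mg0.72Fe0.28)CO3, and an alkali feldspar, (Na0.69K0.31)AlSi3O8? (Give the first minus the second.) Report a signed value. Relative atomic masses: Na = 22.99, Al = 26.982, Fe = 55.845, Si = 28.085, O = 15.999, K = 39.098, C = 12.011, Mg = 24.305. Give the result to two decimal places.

3.63 percentage points

M((Mg0.72Fe0.28)CO3) = 93.144 g/mol, so wt% O = 47.997/93.144 × 100 = 51.53%.
M((Na0.69K0.31)AlSi3O8) = 267.212 g/mol, so wt% O = 127.992/267.212 × 100 = 47.90%.
51.53 − 47.90 = 3.63 pp.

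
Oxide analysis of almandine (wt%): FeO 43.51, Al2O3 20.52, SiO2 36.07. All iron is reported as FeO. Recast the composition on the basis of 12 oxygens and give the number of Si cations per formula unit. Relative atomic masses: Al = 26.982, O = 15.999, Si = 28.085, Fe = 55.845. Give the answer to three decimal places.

FeO (M=71.844): mol = 0.60562; Fe = 0.60562, O = 0.60562.
Al2O3 (M=101.961): mol = 0.20125; Al = 0.40250, O = 0.60375.
SiO2 (M=60.083): mol = 0.60034; Si = 0.60034, O = 1.20068.
ΣO = 2.41005; factor = 12/ΣO = 4.97915.
Si apfu = 0.60034 × 4.97915 = 2.989.

2.989 Si apfu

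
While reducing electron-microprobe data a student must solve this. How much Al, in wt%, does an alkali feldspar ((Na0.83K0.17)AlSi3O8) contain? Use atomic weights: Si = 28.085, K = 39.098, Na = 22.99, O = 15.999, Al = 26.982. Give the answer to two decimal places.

10.18 wt%

Formula mass = 0.83·22.99 + 0.17·39.098 + 1·26.982 + 3·28.085 + 8·15.999 = 264.957 g/mol, of which 26.982 g is Al.
So Al makes up 26.982/264.957 = 0.1018 of the mass, i.e. 10.18%.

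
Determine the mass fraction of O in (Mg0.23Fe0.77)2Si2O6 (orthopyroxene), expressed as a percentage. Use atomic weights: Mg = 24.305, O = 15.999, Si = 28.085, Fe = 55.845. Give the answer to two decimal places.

Formula mass = 0.46*24.305 + 1.54*55.845 + 2*28.085 + 6*15.999 = 249.346 g/mol, of which 95.994 g is O.
So O makes up 95.994/249.346 = 0.3850 of the mass, i.e. 38.50%.

38.50 wt%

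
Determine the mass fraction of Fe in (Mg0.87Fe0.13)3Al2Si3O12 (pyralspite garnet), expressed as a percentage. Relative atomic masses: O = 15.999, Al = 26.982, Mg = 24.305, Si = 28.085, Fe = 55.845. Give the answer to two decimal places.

5.24 mass %

Molar mass of (Mg0.87Fe0.13)3Al2Si3O12: 2.61*24.305 + 0.39*55.845 + 2*26.982 + 3*28.085 + 12*15.999 = 415.423 g/mol.
Mass of Fe per formula unit: 0.39 × 55.845 = 21.780 g.
Weight fraction Fe = 21.780 / 415.423 = 0.0524.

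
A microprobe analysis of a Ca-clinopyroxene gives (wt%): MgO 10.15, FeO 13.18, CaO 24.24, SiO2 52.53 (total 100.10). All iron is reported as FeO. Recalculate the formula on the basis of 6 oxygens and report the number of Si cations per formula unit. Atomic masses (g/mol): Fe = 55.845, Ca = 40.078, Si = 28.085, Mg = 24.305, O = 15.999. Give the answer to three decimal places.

2.005 Si apfu

MgO (M=40.304): mol = 0.25184; Mg = 0.25184, O = 0.25184.
FeO (M=71.844): mol = 0.18345; Fe = 0.18345, O = 0.18345.
CaO (M=56.077): mol = 0.43226; Ca = 0.43226, O = 0.43226.
SiO2 (M=60.083): mol = 0.87429; Si = 0.87429, O = 1.74858.
ΣO = 2.61613; factor = 6/ΣO = 2.29346.
Si apfu = 0.87429 × 2.29346 = 2.005.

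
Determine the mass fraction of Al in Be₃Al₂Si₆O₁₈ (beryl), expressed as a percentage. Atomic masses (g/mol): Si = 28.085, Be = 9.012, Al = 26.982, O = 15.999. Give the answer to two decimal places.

M(Be₃Al₂Si₆O₁₈) = 537.492 g/mol.
Al contributes 2 × 26.982 = 53.964 g per mole.
53.964/537.492 = 0.1004 → 10.04%.

10.04 mass %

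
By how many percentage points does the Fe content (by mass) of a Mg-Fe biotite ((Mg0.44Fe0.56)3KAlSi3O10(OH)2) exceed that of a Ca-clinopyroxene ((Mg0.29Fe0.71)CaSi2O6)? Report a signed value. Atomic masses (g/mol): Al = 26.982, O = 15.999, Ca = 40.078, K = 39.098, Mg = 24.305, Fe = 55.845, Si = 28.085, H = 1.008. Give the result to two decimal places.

3.36 percentage points

Fe in (Mg0.44Fe0.56)3KAlSi3O10(OH)2: molar mass 470.241 g/mol; 1.68×55.845 = 93.820 g → 19.95 wt%.
Fe in (Mg0.29Fe0.71)CaSi2O6: molar mass 238.940 g/mol; 0.71×55.845 = 39.650 g → 16.59 wt%.
Difference = 19.95 − 16.59 = 3.36 percentage points.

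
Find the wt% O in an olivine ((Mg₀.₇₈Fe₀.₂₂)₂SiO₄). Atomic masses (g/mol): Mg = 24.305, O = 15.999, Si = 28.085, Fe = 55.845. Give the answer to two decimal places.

M((Mg₀.₇₈Fe₀.₂₂)₂SiO₄) = 154.569 g/mol.
O contributes 4 × 15.999 = 63.996 g per mole.
63.996/154.569 = 0.4140 → 41.40%.

41.40 wt%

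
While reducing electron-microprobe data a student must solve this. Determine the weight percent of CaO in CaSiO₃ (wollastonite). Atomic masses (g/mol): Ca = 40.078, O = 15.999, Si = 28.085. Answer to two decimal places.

Molar mass of CaSiO₃ = 1·40.078 + 1·28.085 + 3·15.999 = 116.160 g/mol.
Each formula unit contains 1 Ca, equivalent to 1/1 = 1.0000 mol CaO.
M(CaO) = 1×40.078 + 1×15.999 = 56.077 g/mol.
Mass of CaO per formula unit = 1.0000 × 56.077 = 56.077 g.
CaO wt% = 56.077 / 116.160 × 100 = 48.28%.

48.28 wt%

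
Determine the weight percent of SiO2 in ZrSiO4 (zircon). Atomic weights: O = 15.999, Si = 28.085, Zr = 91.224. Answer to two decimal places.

32.78 wt%

Molar mass of ZrSiO4 = 1*91.224 + 1*28.085 + 4*15.999 = 183.305 g/mol.
Each formula unit contains 1 Si, equivalent to 1/1 = 1.0000 mol SiO2.
M(SiO2) = 1×28.085 + 2×15.999 = 60.083 g/mol.
Mass of SiO2 per formula unit = 1.0000 × 60.083 = 60.083 g.
SiO2 wt% = 60.083 / 183.305 × 100 = 32.78%.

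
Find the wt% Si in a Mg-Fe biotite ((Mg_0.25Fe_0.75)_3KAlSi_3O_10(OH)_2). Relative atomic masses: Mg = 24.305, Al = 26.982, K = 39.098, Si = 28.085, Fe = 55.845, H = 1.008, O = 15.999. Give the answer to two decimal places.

Formula mass = 0.75·24.305 + 2.25·55.845 + 1·39.098 + 1·26.982 + 3·28.085 + 12·15.999 + 2·1.008 = 488.219 g/mol, of which 84.255 g is Si.
So Si makes up 84.255/488.219 = 0.1726 of the mass, i.e. 17.26%.

17.26 mass %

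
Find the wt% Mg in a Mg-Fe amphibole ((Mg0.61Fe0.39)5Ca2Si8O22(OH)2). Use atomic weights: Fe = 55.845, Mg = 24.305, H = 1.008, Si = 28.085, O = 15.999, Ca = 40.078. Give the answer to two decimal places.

Formula mass = 3.05×24.305 + 1.95×55.845 + 2×40.078 + 8×28.085 + 24×15.999 + 2×1.008 = 873.856 g/mol, of which 74.130 g is Mg.
So Mg makes up 74.130/873.856 = 0.0848 of the mass, i.e. 8.48%.

8.48 weight percent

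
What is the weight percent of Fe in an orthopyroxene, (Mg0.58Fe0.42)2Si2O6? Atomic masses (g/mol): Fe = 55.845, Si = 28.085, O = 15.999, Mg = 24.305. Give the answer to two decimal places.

20.64 wt%

Molar mass of (Mg0.58Fe0.42)2Si2O6: 1.16·24.305 + 0.84·55.845 + 2·28.085 + 6·15.999 = 227.268 g/mol.
Mass of Fe per formula unit: 0.84 × 55.845 = 46.910 g.
Weight fraction Fe = 46.910 / 227.268 = 0.2064.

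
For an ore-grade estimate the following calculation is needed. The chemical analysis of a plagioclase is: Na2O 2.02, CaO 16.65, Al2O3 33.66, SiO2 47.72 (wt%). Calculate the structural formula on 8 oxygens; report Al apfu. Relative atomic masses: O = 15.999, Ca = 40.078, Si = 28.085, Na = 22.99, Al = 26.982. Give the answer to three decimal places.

1.816 Al apfu

2.02 wt% Na2O ÷ 61.979 g/mol = 0.03259 mol, giving 0.06518 Na and 0.03259 O.
16.65 wt% CaO ÷ 56.077 g/mol = 0.29691 mol, giving 0.29691 Ca and 0.29691 O.
33.66 wt% Al2O3 ÷ 101.961 g/mol = 0.33013 mol, giving 0.66026 Al and 0.99039 O.
47.72 wt% SiO2 ÷ 60.083 g/mol = 0.79423 mol, giving 0.79423 Si and 1.58846 O.
Oxygen sums to 2.90835; scaling by 8/2.90835 = 2.75070 puts the formula on 8 O.
Al: 0.66026 × 2.75070 = 1.816 atoms per formula unit.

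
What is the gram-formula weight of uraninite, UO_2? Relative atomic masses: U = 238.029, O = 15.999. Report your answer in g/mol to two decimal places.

270.03 g/mol

M = 1(238.029) + 2(15.999)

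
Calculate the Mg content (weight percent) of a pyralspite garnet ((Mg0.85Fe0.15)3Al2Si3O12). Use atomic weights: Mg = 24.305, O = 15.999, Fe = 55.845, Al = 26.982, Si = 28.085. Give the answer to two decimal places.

Molar mass of (Mg0.85Fe0.15)3Al2Si3O12: 2.55×24.305 + 0.45×55.845 + 2×26.982 + 3×28.085 + 12×15.999 = 417.315 g/mol.
Mass of Mg per formula unit: 2.55 × 24.305 = 61.978 g.
Weight fraction Mg = 61.978 / 417.315 = 0.1485.

14.85 weight percent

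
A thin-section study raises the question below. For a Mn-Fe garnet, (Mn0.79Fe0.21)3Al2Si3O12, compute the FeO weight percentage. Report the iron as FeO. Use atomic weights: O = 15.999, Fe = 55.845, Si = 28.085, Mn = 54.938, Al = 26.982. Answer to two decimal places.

Molar mass of (Mn0.79Fe0.21)3Al2Si3O12 = 2.37*54.938 + 0.63*55.845 + 2*26.982 + 3*28.085 + 12*15.999 = 495.592 g/mol.
Each formula unit contains 0.63 Fe, equivalent to 0.63/1 = 0.6300 mol FeO.
M(FeO) = 1×55.845 + 1×15.999 = 71.844 g/mol.
Mass of FeO per formula unit = 0.6300 × 71.844 = 45.262 g.
FeO wt% = 45.262 / 495.592 × 100 = 9.13%.

9.13 wt%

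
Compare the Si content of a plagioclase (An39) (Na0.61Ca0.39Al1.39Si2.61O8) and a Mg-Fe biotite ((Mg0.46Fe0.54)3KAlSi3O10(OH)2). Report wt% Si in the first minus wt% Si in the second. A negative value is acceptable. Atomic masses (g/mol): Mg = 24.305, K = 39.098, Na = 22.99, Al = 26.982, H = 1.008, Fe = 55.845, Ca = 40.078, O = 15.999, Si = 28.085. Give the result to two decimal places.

9.32 percentage points

M(Na0.61Ca0.39Al1.39Si2.61O8) = 268.453 g/mol, so wt% Si = 73.302/268.453 × 100 = 27.31%.
M((Mg0.46Fe0.54)3KAlSi3O10(OH)2) = 468.349 g/mol, so wt% Si = 84.255/468.349 × 100 = 17.99%.
27.31 − 17.99 = 9.32 pp.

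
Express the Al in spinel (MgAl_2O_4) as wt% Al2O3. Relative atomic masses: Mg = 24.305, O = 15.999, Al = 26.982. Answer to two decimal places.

Molar mass of MgAl_2O_4 = 1*24.305 + 2*26.982 + 4*15.999 = 142.265 g/mol.
Each formula unit contains 2 Al, equivalent to 2/2 = 1.0000 mol Al2O3.
M(Al2O3) = 2×26.982 + 3×15.999 = 101.961 g/mol.
Mass of Al2O3 per formula unit = 1.0000 × 101.961 = 101.961 g.
Al2O3 wt% = 101.961 / 142.265 × 100 = 71.67%.

71.67 wt%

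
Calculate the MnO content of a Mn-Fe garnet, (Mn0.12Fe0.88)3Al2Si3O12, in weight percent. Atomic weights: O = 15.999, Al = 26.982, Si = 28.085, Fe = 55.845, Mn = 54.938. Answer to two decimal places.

Molar mass of (Mn0.12Fe0.88)3Al2Si3O12 = 0.36*54.938 + 2.64*55.845 + 2*26.982 + 3*28.085 + 12*15.999 = 497.415 g/mol.
Each formula unit contains 0.36 Mn, equivalent to 0.36/1 = 0.3600 mol MnO.
M(MnO) = 1×54.938 + 1×15.999 = 70.937 g/mol.
Mass of MnO per formula unit = 0.3600 × 70.937 = 25.537 g.
MnO wt% = 25.537 / 497.415 × 100 = 5.13%.

5.13 wt%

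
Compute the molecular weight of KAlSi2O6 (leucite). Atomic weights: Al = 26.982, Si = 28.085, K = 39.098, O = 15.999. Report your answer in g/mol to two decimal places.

The formula mass is the sum 1(39.098) + 1(26.982) + 2(28.085) + 6(15.999).

218.24 g/mol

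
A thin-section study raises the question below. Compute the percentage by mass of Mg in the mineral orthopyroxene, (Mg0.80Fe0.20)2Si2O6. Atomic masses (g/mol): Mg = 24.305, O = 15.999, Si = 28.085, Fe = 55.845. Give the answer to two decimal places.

18.22 mass %

M((Mg0.80Fe0.20)2Si2O6) = 213.390 g/mol.
Mg contributes 1.60 × 24.305 = 38.888 g per mole.
38.888/213.390 = 0.1822 → 18.22%.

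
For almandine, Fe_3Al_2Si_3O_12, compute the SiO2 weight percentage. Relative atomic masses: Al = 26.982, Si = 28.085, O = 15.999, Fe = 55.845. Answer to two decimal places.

Formula mass = 497.742 g/mol.
3 Si → 3.0000 mol SiO2 per formula unit; M(SiO2) = 60.083, so SiO2 mass = 180.249 g.
180.249/497.742 × 100 = 36.21 wt%.

36.21 wt%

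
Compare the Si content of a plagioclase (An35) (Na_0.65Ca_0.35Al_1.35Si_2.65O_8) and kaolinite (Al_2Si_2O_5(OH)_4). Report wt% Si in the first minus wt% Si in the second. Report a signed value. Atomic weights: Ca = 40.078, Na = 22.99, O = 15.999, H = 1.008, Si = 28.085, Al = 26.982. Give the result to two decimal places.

First mineral: 74.425 g Si in 267.814 g formula = 27.79 wt% Si.
Second mineral: 56.170 g Si in 258.157 g formula = 21.76 wt% Si.
27.79% − 21.76% gives a difference of 6.03 percentage points.

6.03 percentage points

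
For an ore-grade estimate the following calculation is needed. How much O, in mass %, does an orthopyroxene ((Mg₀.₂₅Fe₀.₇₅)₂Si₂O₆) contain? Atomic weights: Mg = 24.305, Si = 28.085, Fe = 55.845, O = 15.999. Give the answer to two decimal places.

M((Mg₀.₂₅Fe₀.₇₅)₂Si₂O₆) = 248.084 g/mol.
O contributes 6 × 15.999 = 95.994 g per mole.
95.994/248.084 = 0.3869 → 38.69%.

38.69 mass %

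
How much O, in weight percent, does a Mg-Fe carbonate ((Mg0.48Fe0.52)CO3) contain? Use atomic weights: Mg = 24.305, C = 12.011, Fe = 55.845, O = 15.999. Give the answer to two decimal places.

47.66 weight percent

Formula mass = 0.48*24.305 + 0.52*55.845 + 1*12.011 + 3*15.999 = 100.714 g/mol, of which 47.997 g is O.
So O makes up 47.997/100.714 = 0.4766 of the mass, i.e. 47.66%.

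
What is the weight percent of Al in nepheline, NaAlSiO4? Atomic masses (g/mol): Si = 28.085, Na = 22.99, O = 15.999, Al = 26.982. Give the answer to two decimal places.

Molar mass of NaAlSiO4: 1*22.99 + 1*26.982 + 1*28.085 + 4*15.999 = 142.053 g/mol.
Mass of Al per formula unit: 1 × 26.982 = 26.982 g.
Weight fraction Al = 26.982 / 142.053 = 0.1899.

18.99 weight percent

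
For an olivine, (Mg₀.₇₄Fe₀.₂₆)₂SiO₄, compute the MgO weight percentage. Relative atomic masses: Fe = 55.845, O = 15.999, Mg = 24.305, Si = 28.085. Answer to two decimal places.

37.97 wt%

M((Mg₀.₇₄Fe₀.₂₆)₂SiO₄) = 157.092 g/mol; M(MgO) = 40.304 g/mol.
Moles MgO per formula unit = 1.48 Mg ÷ 1 = 1.4800.
MgO fraction = (1.4800 × 40.304) / 157.092 = 59.650/157.092 = 0.3797.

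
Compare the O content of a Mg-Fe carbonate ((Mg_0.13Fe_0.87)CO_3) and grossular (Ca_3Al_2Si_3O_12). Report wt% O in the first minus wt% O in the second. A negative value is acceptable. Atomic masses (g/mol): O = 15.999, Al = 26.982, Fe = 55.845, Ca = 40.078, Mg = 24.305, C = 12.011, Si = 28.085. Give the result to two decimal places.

0.33 percentage points

M((Mg_0.13Fe_0.87)CO_3) = 111.753 g/mol, so wt% O = 47.997/111.753 × 100 = 42.95%.
M(Ca_3Al_2Si_3O_12) = 450.441 g/mol, so wt% O = 191.988/450.441 × 100 = 42.62%.
42.95 − 42.62 = 0.33 pp.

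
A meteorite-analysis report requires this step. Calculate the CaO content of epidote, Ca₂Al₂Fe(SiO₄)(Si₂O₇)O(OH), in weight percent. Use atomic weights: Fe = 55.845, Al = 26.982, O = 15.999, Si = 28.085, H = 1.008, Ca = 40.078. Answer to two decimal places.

Molar mass of Ca₂Al₂Fe(SiO₄)(Si₂O₇)O(OH) = 2×40.078 + 2×26.982 + 1×55.845 + 3×28.085 + 13×15.999 + 1×1.008 = 483.215 g/mol.
Each formula unit contains 2 Ca, equivalent to 2/1 = 2.0000 mol CaO.
M(CaO) = 1×40.078 + 1×15.999 = 56.077 g/mol.
Mass of CaO per formula unit = 2.0000 × 56.077 = 112.154 g.
CaO wt% = 112.154 / 483.215 × 100 = 23.21%.

23.21 wt%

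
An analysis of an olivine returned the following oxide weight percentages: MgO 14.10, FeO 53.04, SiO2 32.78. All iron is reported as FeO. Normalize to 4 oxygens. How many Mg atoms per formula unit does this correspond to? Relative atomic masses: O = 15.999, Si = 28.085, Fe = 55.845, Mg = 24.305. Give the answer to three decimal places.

MgO: 14.10/40.304 = 0.34984 mol → 0.34984 mol Mg, 0.34984 mol O.
FeO: 53.04/71.844 = 0.73827 mol → 0.73827 mol Fe, 0.73827 mol O.
SiO2: 32.78/60.083 = 0.54558 mol → 0.54558 mol Si, 1.09116 mol O.
Total oxygen = 2.17927 mol. Normalization factor = 4/2.17927 = 1.83548.
Mg per 4 O = 0.34984 × 1.83548 = 0.642.

0.642 Mg apfu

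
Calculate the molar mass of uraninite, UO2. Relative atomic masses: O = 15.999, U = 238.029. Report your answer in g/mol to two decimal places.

M = 1·238.029 + 2·15.999

270.03 g/mol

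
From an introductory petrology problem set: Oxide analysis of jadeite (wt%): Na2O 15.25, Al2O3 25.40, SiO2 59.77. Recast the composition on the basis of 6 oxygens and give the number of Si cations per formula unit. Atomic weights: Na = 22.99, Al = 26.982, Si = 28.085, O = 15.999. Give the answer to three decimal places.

2.001 Si apfu

15.25 wt% Na2O ÷ 61.979 g/mol = 0.24605 mol, giving 0.49210 Na and 0.24605 O.
25.40 wt% Al2O3 ÷ 101.961 g/mol = 0.24911 mol, giving 0.49822 Al and 0.74733 O.
59.77 wt% SiO2 ÷ 60.083 g/mol = 0.99479 mol, giving 0.99479 Si and 1.98958 O.
Oxygen sums to 2.98296; scaling by 6/2.98296 = 2.01142 puts the formula on 6 O.
Si: 0.99479 × 2.01142 = 2.001 atoms per formula unit.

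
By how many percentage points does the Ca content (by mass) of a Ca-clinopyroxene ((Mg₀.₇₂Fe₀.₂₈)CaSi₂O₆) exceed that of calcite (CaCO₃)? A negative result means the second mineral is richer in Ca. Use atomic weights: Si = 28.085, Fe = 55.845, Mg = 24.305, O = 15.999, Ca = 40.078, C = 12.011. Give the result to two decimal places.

-22.26 percentage points

M((Mg₀.₇₂Fe₀.₂₈)CaSi₂O₆) = 225.378 g/mol, so wt% Ca = 40.078/225.378 × 100 = 17.78%.
M(CaCO₃) = 100.086 g/mol, so wt% Ca = 40.078/100.086 × 100 = 40.04%.
17.78 − 40.04 = -22.26 pp.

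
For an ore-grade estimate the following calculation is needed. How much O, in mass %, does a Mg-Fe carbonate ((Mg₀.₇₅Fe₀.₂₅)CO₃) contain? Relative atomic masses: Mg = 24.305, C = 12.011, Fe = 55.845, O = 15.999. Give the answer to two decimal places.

52.06 mass %

M((Mg₀.₇₅Fe₀.₂₅)CO₃) = 92.198 g/mol.
O contributes 3 × 15.999 = 47.997 g per mole.
47.997/92.198 = 0.5206 → 52.06%.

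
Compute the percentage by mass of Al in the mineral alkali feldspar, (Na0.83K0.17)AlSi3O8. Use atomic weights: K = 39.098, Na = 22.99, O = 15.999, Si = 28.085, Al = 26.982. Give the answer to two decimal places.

Formula mass = 0.83·22.99 + 0.17·39.098 + 1·26.982 + 3·28.085 + 8·15.999 = 264.957 g/mol, of which 26.982 g is Al.
So Al makes up 26.982/264.957 = 0.1018 of the mass, i.e. 10.18%.

10.18 weight percent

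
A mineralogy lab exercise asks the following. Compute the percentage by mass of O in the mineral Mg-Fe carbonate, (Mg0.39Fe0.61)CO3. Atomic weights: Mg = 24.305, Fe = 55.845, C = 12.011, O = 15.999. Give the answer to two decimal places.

46.35 weight percent

M((Mg0.39Fe0.61)CO3) = 103.552 g/mol.
O contributes 3 × 15.999 = 47.997 g per mole.
47.997/103.552 = 0.4635 → 46.35%.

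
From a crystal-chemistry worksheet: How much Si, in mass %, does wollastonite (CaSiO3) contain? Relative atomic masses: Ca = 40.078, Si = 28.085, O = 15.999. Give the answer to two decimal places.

24.18 mass %

M(CaSiO3) = 116.160 g/mol.
Si contributes 1 × 28.085 = 28.085 g per mole.
28.085/116.160 = 0.2418 → 24.18%.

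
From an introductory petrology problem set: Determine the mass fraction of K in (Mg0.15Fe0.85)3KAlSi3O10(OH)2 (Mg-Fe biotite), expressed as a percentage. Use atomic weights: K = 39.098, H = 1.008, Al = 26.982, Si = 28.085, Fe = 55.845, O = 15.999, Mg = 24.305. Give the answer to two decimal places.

Formula mass = 0.45×24.305 + 2.55×55.845 + 1×39.098 + 1×26.982 + 3×28.085 + 12×15.999 + 2×1.008 = 497.681 g/mol, of which 39.098 g is K.
So K makes up 39.098/497.681 = 0.0786 of the mass, i.e. 7.86%.

7.86 mass %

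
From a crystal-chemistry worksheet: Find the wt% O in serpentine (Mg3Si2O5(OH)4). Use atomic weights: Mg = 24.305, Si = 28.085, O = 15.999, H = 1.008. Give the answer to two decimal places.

Formula mass = 3·24.305 + 2·28.085 + 9·15.999 + 4·1.008 = 277.108 g/mol, of which 143.991 g is O.
So O makes up 143.991/277.108 = 0.5196 of the mass, i.e. 51.96%.

51.96 mass %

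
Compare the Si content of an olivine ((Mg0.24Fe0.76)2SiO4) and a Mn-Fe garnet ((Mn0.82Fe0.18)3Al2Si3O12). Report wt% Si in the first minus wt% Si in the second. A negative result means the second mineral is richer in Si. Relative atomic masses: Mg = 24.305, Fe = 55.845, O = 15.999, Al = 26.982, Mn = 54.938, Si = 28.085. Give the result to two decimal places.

-2.11 percentage points

M((Mg0.24Fe0.76)2SiO4) = 188.632 g/mol, so wt% Si = 28.085/188.632 × 100 = 14.89%.
M((Mn0.82Fe0.18)3Al2Si3O12) = 495.511 g/mol, so wt% Si = 84.255/495.511 × 100 = 17.00%.
14.89 − 17.00 = -2.11 pp.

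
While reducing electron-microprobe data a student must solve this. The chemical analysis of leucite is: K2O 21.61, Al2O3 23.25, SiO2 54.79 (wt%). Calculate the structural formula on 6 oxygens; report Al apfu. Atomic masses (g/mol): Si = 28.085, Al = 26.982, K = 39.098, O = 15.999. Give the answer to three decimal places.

21.61 wt% K2O ÷ 94.195 g/mol = 0.22942 mol, giving 0.45884 K and 0.22942 O.
23.25 wt% Al2O3 ÷ 101.961 g/mol = 0.22803 mol, giving 0.45606 Al and 0.68409 O.
54.79 wt% SiO2 ÷ 60.083 g/mol = 0.91191 mol, giving 0.91191 Si and 1.82382 O.
Oxygen sums to 2.73733; scaling by 6/2.73733 = 2.19192 puts the formula on 6 O.
Al: 0.45606 × 2.19192 = 1.000 atoms per formula unit.

1.000 Al apfu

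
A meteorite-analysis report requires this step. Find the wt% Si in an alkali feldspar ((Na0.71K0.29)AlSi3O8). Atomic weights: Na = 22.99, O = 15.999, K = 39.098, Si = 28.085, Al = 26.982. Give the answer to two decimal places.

Molar mass of (Na0.71K0.29)AlSi3O8: 0.71*22.99 + 0.29*39.098 + 1*26.982 + 3*28.085 + 8*15.999 = 266.890 g/mol.
Mass of Si per formula unit: 3 × 28.085 = 84.255 g.
Weight fraction Si = 84.255 / 266.890 = 0.3157.

31.57 weight percent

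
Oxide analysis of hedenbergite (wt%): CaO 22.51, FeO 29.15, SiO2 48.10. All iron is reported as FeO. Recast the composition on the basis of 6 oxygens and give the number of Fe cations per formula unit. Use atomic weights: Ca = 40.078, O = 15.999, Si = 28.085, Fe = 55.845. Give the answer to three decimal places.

22.51 wt% CaO ÷ 56.077 g/mol = 0.40141 mol, giving 0.40141 Ca and 0.40141 O.
29.15 wt% FeO ÷ 71.844 g/mol = 0.40574 mol, giving 0.40574 Fe and 0.40574 O.
48.10 wt% SiO2 ÷ 60.083 g/mol = 0.80056 mol, giving 0.80056 Si and 1.60112 O.
Oxygen sums to 2.40827; scaling by 6/2.40827 = 2.49141 puts the formula on 6 O.
Fe: 0.40574 × 2.49141 = 1.011 atoms per formula unit.

1.011 Fe apfu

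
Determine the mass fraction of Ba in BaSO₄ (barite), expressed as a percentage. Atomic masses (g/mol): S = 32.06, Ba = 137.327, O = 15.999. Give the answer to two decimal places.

Molar mass of BaSO₄: 1×137.327 + 1×32.06 + 4×15.999 = 233.383 g/mol.
Mass of Ba per formula unit: 1 × 137.327 = 137.327 g.
Weight fraction Ba = 137.327 / 233.383 = 0.5884.

58.84 wt%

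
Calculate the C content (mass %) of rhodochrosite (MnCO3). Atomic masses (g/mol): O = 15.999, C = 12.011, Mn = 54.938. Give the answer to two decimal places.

Molar mass of MnCO3: 1*54.938 + 1*12.011 + 3*15.999 = 114.946 g/mol.
Mass of C per formula unit: 1 × 12.011 = 12.011 g.
Weight fraction C = 12.011 / 114.946 = 0.1045.

10.45 mass %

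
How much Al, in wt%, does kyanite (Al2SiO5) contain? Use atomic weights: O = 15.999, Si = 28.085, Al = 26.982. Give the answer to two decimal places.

33.30 wt%

Molar mass of Al2SiO5: 2*26.982 + 1*28.085 + 5*15.999 = 162.044 g/mol.
Mass of Al per formula unit: 2 × 26.982 = 53.964 g.
Weight fraction Al = 53.964 / 162.044 = 0.3330.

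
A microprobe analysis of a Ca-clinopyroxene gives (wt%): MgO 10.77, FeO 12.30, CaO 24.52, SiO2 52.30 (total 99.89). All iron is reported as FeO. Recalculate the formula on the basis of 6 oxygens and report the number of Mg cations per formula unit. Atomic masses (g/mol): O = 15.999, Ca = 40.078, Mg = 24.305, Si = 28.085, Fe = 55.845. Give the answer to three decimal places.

0.613 Mg apfu

MgO (M=40.304): mol = 0.26722; Mg = 0.26722, O = 0.26722.
FeO (M=71.844): mol = 0.17120; Fe = 0.17120, O = 0.17120.
CaO (M=56.077): mol = 0.43726; Ca = 0.43726, O = 0.43726.
SiO2 (M=60.083): mol = 0.87046; Si = 0.87046, O = 1.74092.
ΣO = 2.61660; factor = 6/ΣO = 2.29305.
Mg apfu = 0.26722 × 2.29305 = 0.613.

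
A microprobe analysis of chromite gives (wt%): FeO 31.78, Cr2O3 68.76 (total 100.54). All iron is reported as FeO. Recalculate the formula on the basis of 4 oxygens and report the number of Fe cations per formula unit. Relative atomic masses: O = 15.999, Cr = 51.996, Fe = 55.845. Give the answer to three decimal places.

0.983 Fe apfu

FeO: 31.78/71.844 = 0.44235 mol → 0.44235 mol Fe, 0.44235 mol O.
Cr2O3: 68.76/151.989 = 0.45240 mol → 0.90480 mol Cr, 1.35720 mol O.
Total oxygen = 1.79955 mol. Normalization factor = 4/1.79955 = 2.22278.
Fe per 4 O = 0.44235 × 2.22278 = 0.983.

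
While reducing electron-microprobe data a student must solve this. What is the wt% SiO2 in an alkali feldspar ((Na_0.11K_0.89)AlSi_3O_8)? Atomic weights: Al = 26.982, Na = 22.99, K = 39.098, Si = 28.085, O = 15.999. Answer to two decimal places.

Molar mass of (Na_0.11K_0.89)AlSi_3O_8 = 0.11·22.99 + 0.89·39.098 + 1·26.982 + 3·28.085 + 8·15.999 = 276.555 g/mol.
Each formula unit contains 3 Si, equivalent to 3/1 = 3.0000 mol SiO2.
M(SiO2) = 1×28.085 + 2×15.999 = 60.083 g/mol.
Mass of SiO2 per formula unit = 3.0000 × 60.083 = 180.249 g.
SiO2 wt% = 180.249 / 276.555 × 100 = 65.18%.

65.18 wt%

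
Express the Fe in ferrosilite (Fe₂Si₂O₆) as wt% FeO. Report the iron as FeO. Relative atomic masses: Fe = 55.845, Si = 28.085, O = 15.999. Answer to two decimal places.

54.46 wt%

Formula mass = 263.854 g/mol.
2 Fe → 2.0000 mol FeO per formula unit; M(FeO) = 71.844, so FeO mass = 143.688 g.
143.688/263.854 × 100 = 54.46 wt%.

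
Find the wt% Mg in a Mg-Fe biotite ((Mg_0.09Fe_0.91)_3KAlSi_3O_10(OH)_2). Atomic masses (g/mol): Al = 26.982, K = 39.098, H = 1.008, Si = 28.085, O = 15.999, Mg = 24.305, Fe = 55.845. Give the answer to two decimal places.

Formula mass = 0.27×24.305 + 2.73×55.845 + 1×39.098 + 1×26.982 + 3×28.085 + 12×15.999 + 2×1.008 = 503.358 g/mol, of which 6.562 g is Mg.
So Mg makes up 6.562/503.358 = 0.0130 of the mass, i.e. 1.30%.

1.30 mass %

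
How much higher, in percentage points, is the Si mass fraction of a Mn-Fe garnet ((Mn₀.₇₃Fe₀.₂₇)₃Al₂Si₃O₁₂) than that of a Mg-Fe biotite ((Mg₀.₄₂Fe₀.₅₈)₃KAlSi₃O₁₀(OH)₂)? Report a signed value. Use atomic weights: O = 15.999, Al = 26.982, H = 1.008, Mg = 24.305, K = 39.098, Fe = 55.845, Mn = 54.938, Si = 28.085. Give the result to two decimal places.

-0.85 percentage points

M((Mn₀.₇₃Fe₀.₂₇)₃Al₂Si₃O₁₂) = 495.756 g/mol, so wt% Si = 84.255/495.756 × 100 = 17.00%.
M((Mg₀.₄₂Fe₀.₅₈)₃KAlSi₃O₁₀(OH)₂) = 472.134 g/mol, so wt% Si = 84.255/472.134 × 100 = 17.85%.
17.00 − 17.85 = -0.85 pp.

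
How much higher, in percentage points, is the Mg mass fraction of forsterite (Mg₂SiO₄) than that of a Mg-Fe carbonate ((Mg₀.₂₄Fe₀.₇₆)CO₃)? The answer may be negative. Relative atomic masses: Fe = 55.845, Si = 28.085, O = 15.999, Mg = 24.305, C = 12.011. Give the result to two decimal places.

29.16 percentage points

Mg in Mg₂SiO₄: molar mass 140.691 g/mol; 2×24.305 = 48.610 g → 34.55 wt%.
Mg in (Mg₀.₂₄Fe₀.₇₆)CO₃: molar mass 108.283 g/mol; 0.24×24.305 = 5.833 g → 5.39 wt%.
Difference = 34.55 − 5.39 = 29.16 percentage points.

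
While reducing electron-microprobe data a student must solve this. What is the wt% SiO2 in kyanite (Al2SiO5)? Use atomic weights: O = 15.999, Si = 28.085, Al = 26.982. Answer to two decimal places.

37.08 wt%

M(Al2SiO5) = 162.044 g/mol; M(SiO2) = 60.083 g/mol.
Moles SiO2 per formula unit = 1 Si ÷ 1 = 1.0000.
SiO2 fraction = (1.0000 × 60.083) / 162.044 = 60.083/162.044 = 0.3708.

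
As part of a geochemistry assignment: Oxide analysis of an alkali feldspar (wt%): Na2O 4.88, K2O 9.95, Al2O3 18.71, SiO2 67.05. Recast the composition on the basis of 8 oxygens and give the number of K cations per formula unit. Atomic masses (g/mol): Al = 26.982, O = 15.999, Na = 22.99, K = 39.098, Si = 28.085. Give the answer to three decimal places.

0.570 K apfu

Na2O (M=61.979): mol = 0.07874; Na = 0.15748, O = 0.07874.
K2O (M=94.195): mol = 0.10563; K = 0.21126, O = 0.10563.
Al2O3 (M=101.961): mol = 0.18350; Al = 0.36700, O = 0.55050.
SiO2 (M=60.083): mol = 1.11596; Si = 1.11596, O = 2.23192.
ΣO = 2.96679; factor = 8/ΣO = 2.69652.
K apfu = 0.21126 × 2.69652 = 0.570.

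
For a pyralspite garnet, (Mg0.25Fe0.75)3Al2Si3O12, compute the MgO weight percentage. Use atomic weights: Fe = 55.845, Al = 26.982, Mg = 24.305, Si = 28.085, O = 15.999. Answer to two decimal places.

M((Mg0.25Fe0.75)3Al2Si3O12) = 474.087 g/mol; M(MgO) = 40.304 g/mol.
Moles MgO per formula unit = 0.75 Mg ÷ 1 = 0.7500.
MgO fraction = (0.7500 × 40.304) / 474.087 = 30.228/474.087 = 0.0638.

6.38 wt%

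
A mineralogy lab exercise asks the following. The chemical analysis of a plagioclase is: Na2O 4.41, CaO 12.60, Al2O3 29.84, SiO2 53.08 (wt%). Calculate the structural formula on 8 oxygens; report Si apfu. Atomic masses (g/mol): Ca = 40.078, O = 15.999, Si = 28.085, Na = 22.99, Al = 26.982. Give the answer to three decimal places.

Na2O (M=61.979): mol = 0.07115; Na = 0.14230, O = 0.07115.
CaO (M=56.077): mol = 0.22469; Ca = 0.22469, O = 0.22469.
Al2O3 (M=101.961): mol = 0.29266; Al = 0.58532, O = 0.87798.
SiO2 (M=60.083): mol = 0.88344; Si = 0.88344, O = 1.76688.
ΣO = 2.94070; factor = 8/ΣO = 2.72044.
Si apfu = 0.88344 × 2.72044 = 2.403.

2.403 Si apfu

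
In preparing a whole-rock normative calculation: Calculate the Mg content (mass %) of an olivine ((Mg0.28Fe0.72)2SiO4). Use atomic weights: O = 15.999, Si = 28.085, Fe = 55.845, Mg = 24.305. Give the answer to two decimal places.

Formula mass = 0.56*24.305 + 1.44*55.845 + 1*28.085 + 4*15.999 = 186.109 g/mol, of which 13.611 g is Mg.
So Mg makes up 13.611/186.109 = 0.0731 of the mass, i.e. 7.31%.

7.31 mass %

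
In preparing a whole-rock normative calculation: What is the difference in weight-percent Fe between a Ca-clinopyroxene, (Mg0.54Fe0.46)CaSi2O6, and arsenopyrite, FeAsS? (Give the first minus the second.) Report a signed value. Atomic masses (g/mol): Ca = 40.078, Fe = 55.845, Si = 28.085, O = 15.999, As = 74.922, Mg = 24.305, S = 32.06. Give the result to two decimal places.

M((Mg0.54Fe0.46)CaSi2O6) = 231.055 g/mol, so wt% Fe = 25.689/231.055 × 100 = 11.12%.
M(FeAsS) = 162.827 g/mol, so wt% Fe = 55.845/162.827 × 100 = 34.30%.
11.12 − 34.30 = -23.18 pp.

-23.18 percentage points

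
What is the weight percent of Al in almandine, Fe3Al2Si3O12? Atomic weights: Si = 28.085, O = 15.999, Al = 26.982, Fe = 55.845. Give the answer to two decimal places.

10.84 wt%

M(Fe3Al2Si3O12) = 497.742 g/mol.
Al contributes 2 × 26.982 = 53.964 g per mole.
53.964/497.742 = 0.1084 → 10.84%.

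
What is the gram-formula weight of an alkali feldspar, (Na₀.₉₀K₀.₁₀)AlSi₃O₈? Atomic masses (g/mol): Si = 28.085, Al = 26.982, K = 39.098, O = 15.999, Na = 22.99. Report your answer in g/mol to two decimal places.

M = 0.90×22.99 + 0.10×39.098 + 1×26.982 + 3×28.085 + 8×15.999

263.83 g/mol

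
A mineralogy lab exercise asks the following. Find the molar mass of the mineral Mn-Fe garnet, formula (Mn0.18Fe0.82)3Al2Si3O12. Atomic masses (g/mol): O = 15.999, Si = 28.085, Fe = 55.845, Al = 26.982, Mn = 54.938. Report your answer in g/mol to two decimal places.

497.25 g/mol

Mn: 0.54 × 54.938 = 29.6665
Fe: 2.46 × 55.845 = 137.3787
Al: 2 × 26.982 = 53.9640
Si: 3 × 28.085 = 84.2550
O: 12 × 15.999 = 191.9880
Summing the contributions gives the formula mass.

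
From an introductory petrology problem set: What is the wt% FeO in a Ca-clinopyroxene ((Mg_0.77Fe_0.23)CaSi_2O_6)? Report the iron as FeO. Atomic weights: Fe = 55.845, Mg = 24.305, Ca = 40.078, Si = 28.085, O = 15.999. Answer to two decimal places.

7.38 wt%

Formula mass = 223.801 g/mol.
0.23 Fe → 0.2300 mol FeO per formula unit; M(FeO) = 71.844, so FeO mass = 16.524 g.
16.524/223.801 × 100 = 7.38 wt%.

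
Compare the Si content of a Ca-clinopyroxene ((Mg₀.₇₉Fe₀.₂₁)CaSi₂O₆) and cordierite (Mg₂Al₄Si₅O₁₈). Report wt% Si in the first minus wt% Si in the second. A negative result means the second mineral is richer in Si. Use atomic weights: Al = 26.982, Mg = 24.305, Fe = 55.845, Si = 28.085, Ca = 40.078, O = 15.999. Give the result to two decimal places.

M((Mg₀.₇₉Fe₀.₂₁)CaSi₂O₆) = 223.170 g/mol, so wt% Si = 56.170/223.170 × 100 = 25.17%.
M(Mg₂Al₄Si₅O₁₈) = 584.945 g/mol, so wt% Si = 140.425/584.945 × 100 = 24.01%.
25.17 − 24.01 = 1.16 pp.

1.16 percentage points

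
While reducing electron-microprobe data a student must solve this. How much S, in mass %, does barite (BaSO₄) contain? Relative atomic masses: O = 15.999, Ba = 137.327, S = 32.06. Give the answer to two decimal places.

13.74 mass %

Molar mass of BaSO₄: 1×137.327 + 1×32.06 + 4×15.999 = 233.383 g/mol.
Mass of S per formula unit: 1 × 32.06 = 32.060 g.
Weight fraction S = 32.060 / 233.383 = 0.1374.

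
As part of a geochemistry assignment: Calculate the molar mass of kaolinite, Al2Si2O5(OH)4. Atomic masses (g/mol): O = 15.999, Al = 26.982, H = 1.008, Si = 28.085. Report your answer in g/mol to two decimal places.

258.16 g/mol

M = 2·26.982 + 2·28.085 + 9·15.999 + 4·1.008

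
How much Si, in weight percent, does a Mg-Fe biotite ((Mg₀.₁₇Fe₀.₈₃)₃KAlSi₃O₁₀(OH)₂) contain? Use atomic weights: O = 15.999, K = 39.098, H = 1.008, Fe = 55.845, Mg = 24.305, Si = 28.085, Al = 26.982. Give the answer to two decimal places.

Molar mass of (Mg₀.₁₇Fe₀.₈₃)₃KAlSi₃O₁₀(OH)₂: 0.51*24.305 + 2.49*55.845 + 1*39.098 + 1*26.982 + 3*28.085 + 12*15.999 + 2*1.008 = 495.789 g/mol.
Mass of Si per formula unit: 3 × 28.085 = 84.255 g.
Weight fraction Si = 84.255 / 495.789 = 0.1699.

16.99 weight percent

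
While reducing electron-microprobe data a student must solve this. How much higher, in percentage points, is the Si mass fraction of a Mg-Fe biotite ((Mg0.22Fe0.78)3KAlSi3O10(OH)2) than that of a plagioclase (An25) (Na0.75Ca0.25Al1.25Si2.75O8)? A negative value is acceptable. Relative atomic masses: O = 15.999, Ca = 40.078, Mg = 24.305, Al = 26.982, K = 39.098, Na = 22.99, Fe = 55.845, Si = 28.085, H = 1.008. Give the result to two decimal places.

First mineral: 84.255 g Si in 491.058 g formula = 17.16 wt% Si.
Second mineral: 77.234 g Si in 266.215 g formula = 29.01 wt% Si.
17.16% − 29.01% gives a difference of -11.85 percentage points.

-11.85 percentage points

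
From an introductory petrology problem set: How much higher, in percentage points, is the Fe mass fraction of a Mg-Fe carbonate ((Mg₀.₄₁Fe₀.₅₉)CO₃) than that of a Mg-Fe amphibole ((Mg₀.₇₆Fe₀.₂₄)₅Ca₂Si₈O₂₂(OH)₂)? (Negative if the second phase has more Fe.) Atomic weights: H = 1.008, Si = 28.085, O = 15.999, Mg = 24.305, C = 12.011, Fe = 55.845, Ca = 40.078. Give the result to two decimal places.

24.13 percentage points

First mineral: 32.949 g Fe in 102.922 g formula = 32.01 wt% Fe.
Second mineral: 67.014 g Fe in 850.201 g formula = 7.88 wt% Fe.
32.01% − 7.88% gives a difference of 24.13 percentage points.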